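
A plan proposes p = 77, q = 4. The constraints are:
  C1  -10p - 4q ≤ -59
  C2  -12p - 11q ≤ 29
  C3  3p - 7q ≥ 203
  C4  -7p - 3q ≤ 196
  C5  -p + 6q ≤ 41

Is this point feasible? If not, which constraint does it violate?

feasible

C1: -786 ≤ -59 ✓
C2: -968 ≤ 29 ✓
C3: 203 ≥ 203 ✓
C4: -551 ≤ 196 ✓
C5: -53 ≤ 41 ✓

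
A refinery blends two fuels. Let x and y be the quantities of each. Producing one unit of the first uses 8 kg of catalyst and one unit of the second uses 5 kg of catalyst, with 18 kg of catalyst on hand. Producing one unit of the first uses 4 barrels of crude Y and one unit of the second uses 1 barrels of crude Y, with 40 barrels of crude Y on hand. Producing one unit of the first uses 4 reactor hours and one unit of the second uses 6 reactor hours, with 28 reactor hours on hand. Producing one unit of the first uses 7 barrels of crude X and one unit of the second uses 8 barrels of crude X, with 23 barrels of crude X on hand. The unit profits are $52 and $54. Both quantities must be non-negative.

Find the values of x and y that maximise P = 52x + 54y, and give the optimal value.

x = 1, y = 2, maximum P = 160

Vertices and P = 52x + 54y:
  (0, 0) → P = 0
  (0, 23/8) → P = 621/4
  (9/4, 0) → P = 117
  (1, 2) → P = 160

At the optimal vertex, 8x + 5y = 18 and 7x + 8y = 23.
Solving simultaneously gives x = 1, y = 2.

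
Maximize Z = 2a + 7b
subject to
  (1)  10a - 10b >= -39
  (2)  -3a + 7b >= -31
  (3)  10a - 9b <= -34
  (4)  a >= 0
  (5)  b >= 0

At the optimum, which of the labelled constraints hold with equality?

(1) and (3)

Corner points and Z = 2a + 7b:
  (11/10, 5) → Z = 186/5
  (0, 39/10) → Z = 273/10
  (0, 34/9) → Z = 238/9

The maximum is at (11/10, 5). Substituting into each constraint, equality holds for (1) and (3); the remaining constraints have slack.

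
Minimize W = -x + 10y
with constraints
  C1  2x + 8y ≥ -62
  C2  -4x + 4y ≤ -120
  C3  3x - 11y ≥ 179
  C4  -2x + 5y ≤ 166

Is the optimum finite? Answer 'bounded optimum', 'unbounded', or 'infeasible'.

unbounded

From the feasible point (89/5, -61/5), moving in the direction (8, -2) keeps every constraint satisfied while W decreases without bound.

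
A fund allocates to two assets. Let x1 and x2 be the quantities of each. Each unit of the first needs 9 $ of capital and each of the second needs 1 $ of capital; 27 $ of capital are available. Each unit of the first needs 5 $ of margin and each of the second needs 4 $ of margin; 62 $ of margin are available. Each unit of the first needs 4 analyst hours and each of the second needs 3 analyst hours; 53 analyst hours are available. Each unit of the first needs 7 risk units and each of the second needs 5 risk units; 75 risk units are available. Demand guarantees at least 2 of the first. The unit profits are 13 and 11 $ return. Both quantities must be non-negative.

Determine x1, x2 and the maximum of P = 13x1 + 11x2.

Vertices and P = 13x1 + 11x2:
  (3, 0) → P = 39
  (2, 0) → P = 26
  (2, 9) → P = 125

The binding constraints are 9x1 + x2 = 27 and x1 = 2.
Solving simultaneously gives x1 = 2, x2 = 9.

x1 = 2, x2 = 9, maximum P = 125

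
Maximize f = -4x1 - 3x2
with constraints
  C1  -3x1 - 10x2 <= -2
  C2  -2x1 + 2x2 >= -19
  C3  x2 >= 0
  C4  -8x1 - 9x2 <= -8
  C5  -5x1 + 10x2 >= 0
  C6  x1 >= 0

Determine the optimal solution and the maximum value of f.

x1 = 0, x2 = 8/9, maximum f = -8/3

Feasible corners and f = -4x1 - 3x2:
  (19, 19/2) → f = -209/2
  (16/25, 8/25) → f = -88/25
  (0, 8/9) → f = -8/3
The feasible region is unbounded (it extends along (0, 1), (1, 1)), but f strictly decreases along every unbounded feasible direction, so there is no improving ray and the maximum is attained at a vertex.

The optimum lies where -8x1 - 9x2 = -8 and x1 = 0.
Solving simultaneously gives x1 = 0, x2 = 8/9.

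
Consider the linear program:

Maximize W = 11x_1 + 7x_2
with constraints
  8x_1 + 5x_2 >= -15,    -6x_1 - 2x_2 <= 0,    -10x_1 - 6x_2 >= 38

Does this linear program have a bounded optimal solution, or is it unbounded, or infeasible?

The boundaries 8x_1 + 5x_2 = -15 and -6x_1 - 2x_2 = 0 meet at (15/7, -45/7), but that point violates -10x_1 - 6x_2 ≥ 38. Every candidate vertex is excluded by some other constraint, so the feasible region is empty.

infeasible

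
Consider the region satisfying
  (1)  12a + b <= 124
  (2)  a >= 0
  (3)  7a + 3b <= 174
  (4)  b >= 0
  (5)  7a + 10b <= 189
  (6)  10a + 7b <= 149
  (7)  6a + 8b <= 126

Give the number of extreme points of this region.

5

Pairwise boundary intersections that survive every other constraint:
  (31/3, 0)
  (719/74, 274/37)
  (0, 0)
  (0, 63/4)
  (155/19, 183/19)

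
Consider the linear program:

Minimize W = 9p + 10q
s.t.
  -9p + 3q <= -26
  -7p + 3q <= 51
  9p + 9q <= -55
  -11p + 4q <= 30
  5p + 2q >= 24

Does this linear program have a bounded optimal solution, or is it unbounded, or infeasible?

unbounded

From the feasible point (326/27, -491/27), moving in the direction (2, -5) keeps every constraint satisfied while W decreases without bound.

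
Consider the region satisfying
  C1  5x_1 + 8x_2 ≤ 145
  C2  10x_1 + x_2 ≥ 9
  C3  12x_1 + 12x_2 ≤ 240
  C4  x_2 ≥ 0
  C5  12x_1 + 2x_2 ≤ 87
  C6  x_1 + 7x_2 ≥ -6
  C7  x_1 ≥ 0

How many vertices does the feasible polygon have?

The feasible vertices (each the meet of two boundaries and inside every other half-plane) are:
  (203/43, 1305/86)
  (0, 145/8)
  (9/10, 0)
  (0, 9)
  (29/4, 0)

5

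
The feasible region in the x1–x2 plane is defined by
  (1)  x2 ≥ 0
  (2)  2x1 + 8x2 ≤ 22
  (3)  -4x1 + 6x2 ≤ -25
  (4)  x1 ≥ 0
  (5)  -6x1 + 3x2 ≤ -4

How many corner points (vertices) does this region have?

Intersecting each pair of boundary lines and keeping only the points that satisfy every inequality leaves:
  (11, 0)
  (25/4, 0)
  (83/11, 19/22)

3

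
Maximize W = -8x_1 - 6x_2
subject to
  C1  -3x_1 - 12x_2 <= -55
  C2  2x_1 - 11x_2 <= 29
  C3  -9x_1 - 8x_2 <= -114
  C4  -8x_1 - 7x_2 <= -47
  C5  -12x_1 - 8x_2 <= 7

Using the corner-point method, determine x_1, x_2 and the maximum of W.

x_1 = -121/3, x_2 = 477/8, maximum W = -421/12

Feasible corners and W = -8x_1 - 6x_2:
  (953/57, 23/57) → W = -7762/57
  (232/21, 51/28) → W = -4171/42
  (-121/3, 477/8) → W = -421/12
The feasible region is unbounded (it extends along (-2, 3), (11, 2)), but W strictly decreases along every unbounded feasible direction, so there is no improving ray and the maximum is attained at a vertex.

The binding constraints are -9x_1 - 8x_2 = -114 and -12x_1 - 8x_2 = 7.
Solving simultaneously gives x_1 = -121/3, x_2 = 477/8.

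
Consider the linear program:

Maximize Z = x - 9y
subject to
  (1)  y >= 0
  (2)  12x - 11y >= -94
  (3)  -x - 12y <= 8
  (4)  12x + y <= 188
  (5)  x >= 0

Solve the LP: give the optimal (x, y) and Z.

Corner points and Z = x - 9y:
  (47/3, 0) → Z = 47/3
  (0, 0) → Z = 0
  (329/24, 47/2) → Z = -4747/24
  (0, 94/11) → Z = -846/11

x = 47/3, y = 0, maximum Z = 47/3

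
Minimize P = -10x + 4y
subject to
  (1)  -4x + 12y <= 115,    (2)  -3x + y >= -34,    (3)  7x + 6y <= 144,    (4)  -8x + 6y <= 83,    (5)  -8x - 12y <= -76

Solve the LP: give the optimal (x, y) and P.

Vertices and P = -10x + 4y:
  (173/18, 1381/108) → P = -1214/27
  (-13/4, 17/2) → P = 133/2
  (348/25, 194/25) → P = -2704/25
  (11, -1) → P = -114

x = 11, y = -1, minimum P = -114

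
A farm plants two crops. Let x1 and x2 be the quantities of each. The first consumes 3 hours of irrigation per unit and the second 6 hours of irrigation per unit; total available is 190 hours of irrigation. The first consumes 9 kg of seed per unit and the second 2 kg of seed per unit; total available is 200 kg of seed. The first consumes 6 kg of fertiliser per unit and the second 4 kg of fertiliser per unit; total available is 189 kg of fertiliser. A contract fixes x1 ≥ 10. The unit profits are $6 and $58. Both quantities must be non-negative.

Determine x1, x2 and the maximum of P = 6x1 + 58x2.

x1 = 10, x2 = 80/3, maximum P = 4820/3

Corner points and P = 6x1 + 58x2:
  (200/9, 0) → P = 400/3
  (10, 0) → P = 60
  (187/12, 191/8) → P = 5913/4
  (10, 80/3) → P = 4820/3
  (211/12, 167/8) → P = 5265/4

The optimum lies where 3x1 + 6x2 = 190 and x1 = 10.
Solving simultaneously gives x1 = 10, x2 = 80/3.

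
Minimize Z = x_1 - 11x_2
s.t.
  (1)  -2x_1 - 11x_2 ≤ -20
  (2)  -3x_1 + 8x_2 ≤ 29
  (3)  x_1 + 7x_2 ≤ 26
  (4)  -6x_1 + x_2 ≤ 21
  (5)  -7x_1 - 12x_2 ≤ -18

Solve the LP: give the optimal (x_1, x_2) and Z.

Feasible corners and Z = x_1 - 11x_2:
  (-42/53, 104/53) → Z = -1186/53
  (5/29, 107/29) → Z = -1172/29
  (-51/23, 257/92) → Z = -3031/92
The feasible region is unbounded (it extends along (7, -1), (11, -2)), but Z strictly increases along every unbounded feasible direction, so there is no improving ray and the minimum is attained at a vertex.

The binding constraints are -3x_1 + 8x_2 = 29 and x_1 + 7x_2 = 26.
Solving simultaneously gives x_1 = 5/29, x_2 = 107/29.

x_1 = 5/29, x_2 = 107/29, minimum Z = -1172/29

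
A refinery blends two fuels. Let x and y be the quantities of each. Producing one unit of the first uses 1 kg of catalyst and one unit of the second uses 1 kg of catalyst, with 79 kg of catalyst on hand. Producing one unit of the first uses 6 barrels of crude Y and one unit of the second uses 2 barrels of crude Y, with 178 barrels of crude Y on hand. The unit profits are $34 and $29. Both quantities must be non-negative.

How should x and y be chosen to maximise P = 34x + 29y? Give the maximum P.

x = 5, y = 74, maximum P = 2316

Feasible corners and P = 34x + 29y:
  (0, 0) → P = 0
  (0, 79) → P = 2291
  (89/3, 0) → P = 3026/3
  (5, 74) → P = 2316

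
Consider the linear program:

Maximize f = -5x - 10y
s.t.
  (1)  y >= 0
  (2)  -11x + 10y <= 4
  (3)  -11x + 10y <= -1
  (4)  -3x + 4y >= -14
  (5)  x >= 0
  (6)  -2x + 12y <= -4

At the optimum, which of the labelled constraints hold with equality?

(1) and (6)

Feasible corners and f = -5x - 10y:
  (14/3, 0) → f = -70/3
  (2, 0) → f = -10
  (38/7, 4/7) → f = -230/7

The maximum is at (2, 0). Substituting into each constraint, equality holds for (1) and (6); the remaining constraints have slack.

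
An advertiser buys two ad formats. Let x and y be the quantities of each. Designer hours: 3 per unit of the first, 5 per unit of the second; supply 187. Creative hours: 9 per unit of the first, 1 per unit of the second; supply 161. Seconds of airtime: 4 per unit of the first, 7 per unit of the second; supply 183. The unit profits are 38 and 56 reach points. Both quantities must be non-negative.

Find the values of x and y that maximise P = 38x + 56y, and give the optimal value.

Extreme points and P = 38x + 56y:
  (0, 0) → P = 0
  (0, 183/7) → P = 1464
  (161/9, 0) → P = 6118/9
  (16, 17) → P = 1560

The optimum lies where 9x + y = 161 and 4x + 7y = 183.
Solving simultaneously gives x = 16, y = 17.

x = 16, y = 17, maximum P = 1560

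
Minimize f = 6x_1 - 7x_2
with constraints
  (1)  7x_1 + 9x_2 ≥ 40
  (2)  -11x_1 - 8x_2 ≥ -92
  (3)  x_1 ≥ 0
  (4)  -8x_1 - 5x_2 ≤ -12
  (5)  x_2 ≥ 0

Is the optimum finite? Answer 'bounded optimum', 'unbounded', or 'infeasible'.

bounded optimum

Corner points and f = 6x_1 - 7x_2:
  (0, 40/9) → f = -280/9
  (40/7, 0) → f = 240/7
  (0, 23/2) → f = -161/2
  (92/11, 0) → f = 552/11
The feasible region has finitely many vertices and no improving ray; the minimum is -161/2 at (0, 23/2).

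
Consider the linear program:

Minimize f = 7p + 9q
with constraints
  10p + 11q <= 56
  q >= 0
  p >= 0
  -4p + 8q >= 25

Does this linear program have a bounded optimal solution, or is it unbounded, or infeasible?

bounded optimum

Corner points and f = 7p + 9q:
  (0, 56/11) → f = 504/11
  (173/124, 237/62) → f = 5477/124
  (0, 25/8) → f = 225/8
The feasible region has finitely many vertices and no improving ray; the minimum is 225/8 at (0, 25/8).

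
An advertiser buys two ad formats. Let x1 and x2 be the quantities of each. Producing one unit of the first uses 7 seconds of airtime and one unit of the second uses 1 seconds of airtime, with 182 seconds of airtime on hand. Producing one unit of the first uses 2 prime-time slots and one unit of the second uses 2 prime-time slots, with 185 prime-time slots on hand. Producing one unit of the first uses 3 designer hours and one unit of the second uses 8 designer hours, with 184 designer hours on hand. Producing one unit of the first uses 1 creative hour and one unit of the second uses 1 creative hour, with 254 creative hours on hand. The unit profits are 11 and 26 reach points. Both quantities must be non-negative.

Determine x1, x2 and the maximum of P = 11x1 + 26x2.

x1 = 24, x2 = 14, maximum P = 628

Extreme points and P = 11x1 + 26x2:
  (0, 0) → P = 0
  (0, 23) → P = 598
  (26, 0) → P = 286
  (24, 14) → P = 628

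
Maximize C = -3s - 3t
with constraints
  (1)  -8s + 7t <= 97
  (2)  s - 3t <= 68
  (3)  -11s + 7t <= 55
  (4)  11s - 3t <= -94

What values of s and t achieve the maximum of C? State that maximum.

s = -641/26, t = -803/26, maximum C = 2166/13

The optimum lies where s - 3t = 68 and -11s + 7t = 55.
Solving simultaneously gives s = -641/26, t = -803/26.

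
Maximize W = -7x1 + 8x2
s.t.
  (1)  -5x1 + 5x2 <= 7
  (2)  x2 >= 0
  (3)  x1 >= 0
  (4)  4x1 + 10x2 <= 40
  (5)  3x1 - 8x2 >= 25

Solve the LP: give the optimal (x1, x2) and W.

x1 = 25/3, x2 = 0, maximum W = -175/3

The binding constraints are x2 = 0 and 3x1 - 8x2 = 25.
Solving simultaneously gives x1 = 25/3, x2 = 0.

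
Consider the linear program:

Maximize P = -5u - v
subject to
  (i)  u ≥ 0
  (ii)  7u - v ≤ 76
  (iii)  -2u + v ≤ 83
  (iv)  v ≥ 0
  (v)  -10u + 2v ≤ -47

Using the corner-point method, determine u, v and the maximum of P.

u = 47/10, v = 0, maximum P = -47/2

Vertices and P = -5u - v:
  (76/7, 0) → P = -380/7
  (105/4, 431/4) → P = -239
  (47/10, 0) → P = -47/2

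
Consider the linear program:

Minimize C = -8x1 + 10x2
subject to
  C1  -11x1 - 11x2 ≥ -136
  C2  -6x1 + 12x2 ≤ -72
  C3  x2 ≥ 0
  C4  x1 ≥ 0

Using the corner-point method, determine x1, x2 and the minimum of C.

x1 = 136/11, x2 = 0, minimum C = -1088/11

Extreme points and C = -8x1 + 10x2:
  (404/33, 4/33) → C = -1064/11
  (136/11, 0) → C = -1088/11
  (12, 0) → C = -96

The optimum lies where -11x1 - 11x2 = -136 and x2 = 0.
Solving simultaneously gives x1 = 136/11, x2 = 0.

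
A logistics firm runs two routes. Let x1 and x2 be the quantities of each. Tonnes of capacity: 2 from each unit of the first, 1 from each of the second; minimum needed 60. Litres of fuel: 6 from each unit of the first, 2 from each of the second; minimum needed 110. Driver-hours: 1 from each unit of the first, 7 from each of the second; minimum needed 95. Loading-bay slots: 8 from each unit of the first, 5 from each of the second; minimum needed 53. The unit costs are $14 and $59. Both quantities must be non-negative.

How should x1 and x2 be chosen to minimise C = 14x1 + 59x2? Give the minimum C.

x1 = 25, x2 = 10, minimum C = 940

Feasible corners and C = 14x1 + 59x2:
  (0, 60) → C = 3540
  (95, 0) → C = 1330
  (25, 10) → C = 940
The feasible region is unbounded (it extends along (0, 1), (1, 0)), but C strictly increases along every unbounded feasible direction, so there is no improving ray and the minimum is attained at a vertex.

The binding constraints are 2x1 + x2 = 60 and x1 + 7x2 = 95.
Solving simultaneously gives x1 = 25, x2 = 10.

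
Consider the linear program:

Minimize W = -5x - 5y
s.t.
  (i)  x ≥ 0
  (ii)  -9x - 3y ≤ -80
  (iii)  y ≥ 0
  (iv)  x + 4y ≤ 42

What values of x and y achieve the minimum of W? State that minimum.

Feasible corners and W = -5x - 5y:
  (80/9, 0) → W = -400/9
  (194/33, 298/33) → W = -820/11
  (42, 0) → W = -210

The optimum lies where y = 0 and x + 4y = 42.
Solving simultaneously gives x = 42, y = 0.

x = 42, y = 0, minimum W = -210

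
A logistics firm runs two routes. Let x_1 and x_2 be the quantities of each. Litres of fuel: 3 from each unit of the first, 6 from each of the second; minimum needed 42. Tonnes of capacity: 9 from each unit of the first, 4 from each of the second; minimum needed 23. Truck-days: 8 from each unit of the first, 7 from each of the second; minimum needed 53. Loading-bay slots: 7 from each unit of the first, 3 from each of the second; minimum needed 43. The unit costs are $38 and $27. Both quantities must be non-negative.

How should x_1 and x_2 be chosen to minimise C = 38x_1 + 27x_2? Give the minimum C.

The feasible region is unbounded (it extends along (0, 1), (1, 0)), but C strictly increases along every unbounded feasible direction, so there is no improving ray and the minimum is attained at a vertex.

The binding constraints are 3x_1 + 6x_2 = 42 and 7x_1 + 3x_2 = 43.
Solving simultaneously gives x_1 = 4, x_2 = 5.

x_1 = 4, x_2 = 5, minimum C = 287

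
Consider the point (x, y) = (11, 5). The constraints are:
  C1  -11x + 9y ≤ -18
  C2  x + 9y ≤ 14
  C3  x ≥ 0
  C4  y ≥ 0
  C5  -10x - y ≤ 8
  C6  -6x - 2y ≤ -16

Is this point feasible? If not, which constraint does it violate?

not feasible — violates C2

Constraint C2: x + 9y = 56, which is not ≤ 14. All other constraints are satisfied.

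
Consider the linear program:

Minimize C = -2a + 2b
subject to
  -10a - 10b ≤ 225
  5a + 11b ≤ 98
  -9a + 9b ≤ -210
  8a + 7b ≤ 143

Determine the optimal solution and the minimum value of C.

Extreme points and C = -2a + 2b:
  (5/12, -275/12) → C = -140/3
  (601/2, -323) → C = -1247
  (919/45, -131/45) → C = -140/3

a = 601/2, b = -323, minimum C = -1247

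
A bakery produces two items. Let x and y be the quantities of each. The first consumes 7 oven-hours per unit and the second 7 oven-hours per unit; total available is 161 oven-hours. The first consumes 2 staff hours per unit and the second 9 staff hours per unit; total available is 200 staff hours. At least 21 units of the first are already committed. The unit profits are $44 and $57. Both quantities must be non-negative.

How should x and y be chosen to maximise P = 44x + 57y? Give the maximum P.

x = 21, y = 2, maximum P = 1038

The optimum lies where 7x + 7y = 161 and x = 21.
Solving simultaneously gives x = 21, y = 2.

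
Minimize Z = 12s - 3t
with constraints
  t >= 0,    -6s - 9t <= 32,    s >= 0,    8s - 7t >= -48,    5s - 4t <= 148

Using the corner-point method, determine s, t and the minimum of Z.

s = 0, t = 48/7, minimum Z = -144/7

Feasible corners and Z = 12s - 3t:
  (0, 0) → Z = 0
  (148/5, 0) → Z = 1776/5
  (0, 48/7) → Z = -144/7
  (1228/3, 1424/3) → Z = 3488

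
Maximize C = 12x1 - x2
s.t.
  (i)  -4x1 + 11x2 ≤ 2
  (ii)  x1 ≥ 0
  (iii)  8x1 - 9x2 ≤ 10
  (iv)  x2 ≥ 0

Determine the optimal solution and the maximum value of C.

x1 = 32/13, x2 = 14/13, maximum C = 370/13

Vertices and C = 12x1 - x2:
  (0, 2/11) → C = -2/11
  (32/13, 14/13) → C = 370/13
  (0, 0) → C = 0
  (5/4, 0) → C = 15

The binding constraints are -4x1 + 11x2 = 2 and 8x1 - 9x2 = 10.
Solving simultaneously gives x1 = 32/13, x2 = 14/13.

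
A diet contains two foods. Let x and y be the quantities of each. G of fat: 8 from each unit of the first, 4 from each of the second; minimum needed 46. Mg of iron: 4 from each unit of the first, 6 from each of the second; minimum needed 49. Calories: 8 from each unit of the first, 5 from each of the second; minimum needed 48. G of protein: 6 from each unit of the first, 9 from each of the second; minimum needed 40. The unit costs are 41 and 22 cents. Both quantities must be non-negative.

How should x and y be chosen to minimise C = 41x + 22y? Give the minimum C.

x = 5/2, y = 13/2, minimum C = 491/2

Corner points and C = 41x + 22y:
  (0, 23/2) → C = 253
  (49/4, 0) → C = 2009/4
  (5/2, 13/2) → C = 491/2
The feasible region is unbounded (it extends along (0, 1), (1, 0)), but C strictly increases along every unbounded feasible direction, so there is no improving ray and the minimum is attained at a vertex.

The binding constraints are 8x + 4y = 46 and 4x + 6y = 49.
Solving simultaneously gives x = 5/2, y = 13/2.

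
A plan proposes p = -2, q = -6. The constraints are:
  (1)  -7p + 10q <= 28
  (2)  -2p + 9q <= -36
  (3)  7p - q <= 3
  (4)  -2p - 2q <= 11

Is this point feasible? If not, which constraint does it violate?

Constraint (4): -2p - 2q = 16, which is not ≤ 11. All other constraints are satisfied.

not feasible — violates (4)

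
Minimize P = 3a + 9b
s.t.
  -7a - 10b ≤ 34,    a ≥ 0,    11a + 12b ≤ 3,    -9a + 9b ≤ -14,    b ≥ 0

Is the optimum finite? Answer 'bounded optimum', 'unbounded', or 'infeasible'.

The boundaries -7a - 10b = 34 and a = 0 meet at (0, -17/5), but that point violates b ≥ 0. Every candidate vertex is excluded by some other constraint, so the feasible region is empty.

infeasible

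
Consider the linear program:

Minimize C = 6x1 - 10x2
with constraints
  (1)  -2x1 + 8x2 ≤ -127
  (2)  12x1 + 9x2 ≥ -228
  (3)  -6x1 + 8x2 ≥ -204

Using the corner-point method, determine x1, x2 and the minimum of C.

x1 = -227/38, x2 = -330/19, minimum C = 2619/19

Vertices and C = 6x1 - 10x2:
  (-227/38, -330/19) → C = 2619/19
  (77/4, -177/16) → C = 1809/8
  (2/25, -636/25) → C = 6372/25

At the optimal vertex, -2x1 + 8x2 = -127 and 12x1 + 9x2 = -228.
Solving simultaneously gives x1 = -227/38, x2 = -330/19.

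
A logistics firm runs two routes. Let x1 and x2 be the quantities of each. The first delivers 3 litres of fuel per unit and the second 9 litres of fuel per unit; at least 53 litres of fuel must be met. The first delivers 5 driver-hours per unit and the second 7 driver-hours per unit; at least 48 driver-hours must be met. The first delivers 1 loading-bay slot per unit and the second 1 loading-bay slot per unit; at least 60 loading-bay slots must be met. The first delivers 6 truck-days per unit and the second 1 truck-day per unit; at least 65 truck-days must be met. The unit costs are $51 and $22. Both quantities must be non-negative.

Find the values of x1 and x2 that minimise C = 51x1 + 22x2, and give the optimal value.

Extreme points and C = 51x1 + 22x2:
  (0, 65) → C = 1430
  (60, 0) → C = 3060
  (1, 59) → C = 1349
The feasible region is unbounded (it extends along (0, 1), (1, 0)), but C strictly increases along every unbounded feasible direction, so there is no improving ray and the minimum is attained at a vertex.

The binding constraints are x1 + x2 = 60 and 6x1 + x2 = 65.
Solving simultaneously gives x1 = 1, x2 = 59.

x1 = 1, x2 = 59, minimum C = 1349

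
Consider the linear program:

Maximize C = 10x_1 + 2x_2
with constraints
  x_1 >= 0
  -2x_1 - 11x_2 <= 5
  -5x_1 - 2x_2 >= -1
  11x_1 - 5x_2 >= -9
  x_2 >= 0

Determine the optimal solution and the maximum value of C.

x_1 = 1/5, x_2 = 0, maximum C = 2

Corner points and C = 10x_1 + 2x_2:
  (0, 1/2) → C = 1
  (0, 0) → C = 0
  (1/5, 0) → C = 2

The optimum lies where -5x_1 - 2x_2 = -1 and x_2 = 0.
Solving simultaneously gives x_1 = 1/5, x_2 = 0.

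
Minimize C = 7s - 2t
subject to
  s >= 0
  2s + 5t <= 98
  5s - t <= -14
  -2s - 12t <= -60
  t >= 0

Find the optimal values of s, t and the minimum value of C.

Extreme points and C = 7s - 2t:
  (0, 98/5) → C = -196/5
  (0, 14) → C = -28
  (28/27, 518/27) → C = -280/9

At the optimal vertex, s = 0 and 2s + 5t = 98.
Solving simultaneously gives s = 0, t = 98/5.

s = 0, t = 98/5, minimum C = -196/5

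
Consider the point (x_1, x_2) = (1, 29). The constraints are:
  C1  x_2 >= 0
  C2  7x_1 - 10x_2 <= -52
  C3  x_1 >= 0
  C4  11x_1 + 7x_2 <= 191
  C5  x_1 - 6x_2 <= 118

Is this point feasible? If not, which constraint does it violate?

Constraint C4: 11x_1 + 7x_2 = 214, which is not ≤ 191. All other constraints are satisfied.

not feasible — violates C4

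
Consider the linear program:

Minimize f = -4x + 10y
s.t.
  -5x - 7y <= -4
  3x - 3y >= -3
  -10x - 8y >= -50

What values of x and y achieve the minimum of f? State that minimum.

x = 53/5, y = -7, minimum f = -562/5

Corner points and f = -4x + 10y:
  (-1/4, 3/4) → f = 17/2
  (53/5, -7) → f = -562/5
  (7/3, 10/3) → f = 24

The optimum lies where -5x - 7y = -4 and -10x - 8y = -50.
Solving simultaneously gives x = 53/5, y = -7.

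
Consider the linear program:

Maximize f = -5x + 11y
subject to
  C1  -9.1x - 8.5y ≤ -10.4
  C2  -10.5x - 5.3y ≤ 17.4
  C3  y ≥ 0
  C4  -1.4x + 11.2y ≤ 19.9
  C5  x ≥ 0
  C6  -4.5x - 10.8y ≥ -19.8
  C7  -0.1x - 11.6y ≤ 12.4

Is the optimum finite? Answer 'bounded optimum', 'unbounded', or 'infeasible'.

Corner points and f = -5x + 11y:
  (8/7, 0) → f = -40/7
  (0, 104/85) → f = 1144/85
  (4.4, 0) → f = -22
  (0, 199/112) → f = 2189/112
  (19/182, 1303/728) → f = 13953/728
The feasible region has finitely many vertices and no improving ray; the maximum is 2189/112 at (0, 199/112).

bounded optimum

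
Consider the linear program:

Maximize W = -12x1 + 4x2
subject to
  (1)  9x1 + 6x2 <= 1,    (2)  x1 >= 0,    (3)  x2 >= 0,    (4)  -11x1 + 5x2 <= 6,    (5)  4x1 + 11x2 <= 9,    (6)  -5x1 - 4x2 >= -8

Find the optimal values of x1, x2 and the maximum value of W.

x1 = 0, x2 = 1/6, maximum W = 2/3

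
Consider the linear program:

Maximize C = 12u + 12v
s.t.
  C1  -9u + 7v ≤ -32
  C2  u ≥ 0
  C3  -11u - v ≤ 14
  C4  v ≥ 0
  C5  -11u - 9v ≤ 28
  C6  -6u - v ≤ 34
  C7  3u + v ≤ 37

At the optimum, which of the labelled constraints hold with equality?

C1 and C7

Vertices and C = 12u + 12v:
  (32/9, 0) → C = 128/3
  (97/10, 79/10) → C = 1056/5
  (37/3, 0) → C = 148

The maximum is at (97/10, 79/10). Substituting into each constraint, equality holds for C1 and C7; the remaining constraints have slack.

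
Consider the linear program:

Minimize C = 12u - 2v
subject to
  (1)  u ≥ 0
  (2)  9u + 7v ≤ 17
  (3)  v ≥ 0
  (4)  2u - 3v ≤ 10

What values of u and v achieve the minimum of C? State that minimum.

u = 0, v = 17/7, minimum C = -34/7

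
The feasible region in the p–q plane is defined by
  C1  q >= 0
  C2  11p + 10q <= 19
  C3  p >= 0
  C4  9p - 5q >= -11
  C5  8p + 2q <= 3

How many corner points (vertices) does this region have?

Of the 10 pairwise boundary intersections, those satisfying every inequality are:
  (0, 0)
  (3/8, 0)
  (0, 3/2)

3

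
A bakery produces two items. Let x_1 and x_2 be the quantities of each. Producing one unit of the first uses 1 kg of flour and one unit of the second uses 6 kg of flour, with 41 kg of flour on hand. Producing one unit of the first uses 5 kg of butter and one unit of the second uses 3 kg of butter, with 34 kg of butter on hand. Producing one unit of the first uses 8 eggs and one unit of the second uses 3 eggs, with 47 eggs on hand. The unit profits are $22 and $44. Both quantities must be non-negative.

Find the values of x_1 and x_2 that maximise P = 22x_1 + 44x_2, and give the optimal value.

Feasible corners and P = 22x_1 + 44x_2:
  (0, 0) → P = 0
  (0, 41/6) → P = 902/3
  (47/8, 0) → P = 517/4
  (3, 19/3) → P = 1034/3
  (13/3, 37/9) → P = 2486/9

At the optimal vertex, x_1 + 6x_2 = 41 and 5x_1 + 3x_2 = 34.
Solving simultaneously gives x_1 = 3, x_2 = 19/3.

x_1 = 3, x_2 = 19/3, maximum P = 1034/3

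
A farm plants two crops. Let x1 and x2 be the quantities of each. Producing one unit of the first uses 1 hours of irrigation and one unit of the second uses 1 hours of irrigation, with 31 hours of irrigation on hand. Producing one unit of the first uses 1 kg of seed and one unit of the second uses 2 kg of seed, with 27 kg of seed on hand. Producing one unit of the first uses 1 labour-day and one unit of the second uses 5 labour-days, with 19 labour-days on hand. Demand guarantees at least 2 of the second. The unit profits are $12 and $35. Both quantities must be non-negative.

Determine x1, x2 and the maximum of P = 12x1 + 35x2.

Vertices and P = 12x1 + 35x2:
  (0, 19/5) → P = 133
  (0, 2) → P = 70
  (9, 2) → P = 178

The binding constraints are x1 + 5x2 = 19 and x2 = 2.
Solving simultaneously gives x1 = 9, x2 = 2.

x1 = 9, x2 = 2, maximum P = 178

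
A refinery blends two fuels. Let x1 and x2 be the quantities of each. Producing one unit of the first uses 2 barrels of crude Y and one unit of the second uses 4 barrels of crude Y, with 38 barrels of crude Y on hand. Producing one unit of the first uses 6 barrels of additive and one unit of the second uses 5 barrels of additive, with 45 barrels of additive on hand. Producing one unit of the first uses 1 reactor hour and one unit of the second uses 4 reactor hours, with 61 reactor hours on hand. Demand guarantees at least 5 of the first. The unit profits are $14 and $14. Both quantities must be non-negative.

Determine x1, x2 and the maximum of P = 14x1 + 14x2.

x1 = 5, x2 = 3, maximum P = 112

Vertices and P = 14x1 + 14x2:
  (15/2, 0) → P = 105
  (5, 0) → P = 70
  (5, 3) → P = 112

At the optimal vertex, 6x1 + 5x2 = 45 and x1 = 5.
Solving simultaneously gives x1 = 5, x2 = 3.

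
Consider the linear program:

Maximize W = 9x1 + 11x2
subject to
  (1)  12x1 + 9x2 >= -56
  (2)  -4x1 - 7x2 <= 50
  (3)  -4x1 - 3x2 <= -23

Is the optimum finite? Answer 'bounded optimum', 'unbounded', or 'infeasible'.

unbounded

From the feasible point (311/16, -73/4), moving in the direction (-3, 4) keeps every constraint satisfied while W increases without bound.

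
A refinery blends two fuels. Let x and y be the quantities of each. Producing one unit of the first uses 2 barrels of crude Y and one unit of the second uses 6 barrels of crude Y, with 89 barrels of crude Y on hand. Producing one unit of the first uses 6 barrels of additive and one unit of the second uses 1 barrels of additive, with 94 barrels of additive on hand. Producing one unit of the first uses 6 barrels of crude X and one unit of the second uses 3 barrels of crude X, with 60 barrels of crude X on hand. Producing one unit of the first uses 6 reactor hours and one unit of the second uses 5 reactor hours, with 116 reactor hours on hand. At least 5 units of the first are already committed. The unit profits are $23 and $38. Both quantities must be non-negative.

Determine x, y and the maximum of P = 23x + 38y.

x = 5, y = 10, maximum P = 495

Vertices and P = 23x + 38y:
  (10, 0) → P = 230
  (5, 0) → P = 115
  (5, 10) → P = 495

The binding constraints are 6x + 3y = 60 and x = 5.
Solving simultaneously gives x = 5, y = 10.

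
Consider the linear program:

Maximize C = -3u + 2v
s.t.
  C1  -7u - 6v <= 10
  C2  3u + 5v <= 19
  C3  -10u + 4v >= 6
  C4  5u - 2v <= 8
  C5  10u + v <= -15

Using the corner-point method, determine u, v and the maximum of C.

u = -164/17, v = 163/17, maximum C = 818/17

Vertices and C = -3u + 2v:
  (-164/17, 163/17) → C = 818/17
  (-80/53, 5/53) → C = 250/53
  (-2, 5) → C = 16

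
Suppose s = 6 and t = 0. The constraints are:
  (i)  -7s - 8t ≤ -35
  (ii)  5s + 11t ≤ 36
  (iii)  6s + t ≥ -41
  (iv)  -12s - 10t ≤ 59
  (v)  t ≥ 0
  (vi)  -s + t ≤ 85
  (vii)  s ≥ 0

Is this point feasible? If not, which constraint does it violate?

feasible

(i): -42 ≤ -35 ✓
(ii): 30 ≤ 36 ✓
(iii): 36 ≥ -41 ✓
(iv): -72 ≤ 59 ✓
(v): 0 ≥ 0 ✓
(vi): -6 ≤ 85 ✓
(vii): 6 ≥ 0 ✓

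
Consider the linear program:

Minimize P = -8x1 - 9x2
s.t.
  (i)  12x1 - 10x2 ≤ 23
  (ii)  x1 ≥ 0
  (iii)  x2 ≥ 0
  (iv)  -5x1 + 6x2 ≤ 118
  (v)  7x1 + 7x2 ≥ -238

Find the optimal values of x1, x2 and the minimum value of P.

x1 = 659/11, x2 = 1531/22, minimum P = -24323/22

Extreme points and P = -8x1 - 9x2:
  (23/12, 0) → P = -46/3
  (659/11, 1531/22) → P = -24323/22
  (0, 0) → P = 0
  (0, 59/3) → P = -177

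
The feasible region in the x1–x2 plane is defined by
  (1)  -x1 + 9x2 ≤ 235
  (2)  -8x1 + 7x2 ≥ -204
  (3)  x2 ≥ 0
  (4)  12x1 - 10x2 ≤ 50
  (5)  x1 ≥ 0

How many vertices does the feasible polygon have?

The feasible vertices (each the meet of two boundaries and inside every other half-plane) are:
  (200/7, 205/7)
  (0, 235/9)
  (25/6, 0)
  (0, 0)

4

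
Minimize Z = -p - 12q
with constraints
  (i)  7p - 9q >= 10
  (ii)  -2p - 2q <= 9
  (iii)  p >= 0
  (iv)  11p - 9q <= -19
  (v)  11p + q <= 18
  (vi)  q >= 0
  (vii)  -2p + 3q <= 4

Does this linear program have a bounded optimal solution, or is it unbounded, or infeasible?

The boundaries 7p - 9q = 10 and 11p + q = 18 meet at (86/53, 8/53), but that point violates 11p - 9q ≤ -19. Every candidate vertex is excluded by some other constraint, so the feasible region is empty.

infeasible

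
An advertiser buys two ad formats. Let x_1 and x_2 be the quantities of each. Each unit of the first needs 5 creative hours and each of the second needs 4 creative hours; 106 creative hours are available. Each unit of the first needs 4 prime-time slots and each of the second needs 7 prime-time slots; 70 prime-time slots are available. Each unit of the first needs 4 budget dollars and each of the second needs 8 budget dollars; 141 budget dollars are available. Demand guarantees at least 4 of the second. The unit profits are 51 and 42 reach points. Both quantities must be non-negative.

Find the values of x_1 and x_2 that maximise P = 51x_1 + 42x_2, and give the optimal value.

x_1 = 21/2, x_2 = 4, maximum P = 1407/2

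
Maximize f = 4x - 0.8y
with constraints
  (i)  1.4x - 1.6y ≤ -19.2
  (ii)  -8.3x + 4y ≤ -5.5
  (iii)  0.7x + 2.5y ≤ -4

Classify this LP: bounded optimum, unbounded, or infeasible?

The boundaries 1.4x - 1.6y = -19.2 and -8.3x + 4y = -5.5 meet at (535/48, 8353/384), but that point violates 0.7x + 2.5y ≤ -4. Every candidate vertex is excluded by some other constraint, so the feasible region is empty.

infeasible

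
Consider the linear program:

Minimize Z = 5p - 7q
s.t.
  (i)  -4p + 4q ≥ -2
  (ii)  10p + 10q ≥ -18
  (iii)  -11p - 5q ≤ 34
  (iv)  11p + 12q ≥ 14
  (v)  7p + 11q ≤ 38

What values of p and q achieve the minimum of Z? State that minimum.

Vertices and Z = 5p - 7q:
  (20/23, 17/46) → Z = 81/46
  (29/12, 23/12) → Z = -4/3
  (-478/77, 48/7) → Z = -6086/77
  (-282/43, 328/43) → Z = -3706/43

At the optimal vertex, -11p - 5q = 34 and 7p + 11q = 38.
Solving simultaneously gives p = -282/43, q = 328/43.

p = -282/43, q = 328/43, minimum Z = -3706/43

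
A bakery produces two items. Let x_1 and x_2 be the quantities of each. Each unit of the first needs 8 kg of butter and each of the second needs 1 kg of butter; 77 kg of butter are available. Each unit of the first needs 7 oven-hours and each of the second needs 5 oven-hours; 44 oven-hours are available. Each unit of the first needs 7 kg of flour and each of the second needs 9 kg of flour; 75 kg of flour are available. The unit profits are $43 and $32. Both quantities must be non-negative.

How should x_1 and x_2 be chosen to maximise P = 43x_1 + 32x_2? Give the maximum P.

Corner points and P = 43x_1 + 32x_2:
  (0, 0) → P = 0
  (0, 25/3) → P = 800/3
  (44/7, 0) → P = 1892/7
  (3/4, 31/4) → P = 1121/4

x_1 = 3/4, x_2 = 31/4, maximum P = 1121/4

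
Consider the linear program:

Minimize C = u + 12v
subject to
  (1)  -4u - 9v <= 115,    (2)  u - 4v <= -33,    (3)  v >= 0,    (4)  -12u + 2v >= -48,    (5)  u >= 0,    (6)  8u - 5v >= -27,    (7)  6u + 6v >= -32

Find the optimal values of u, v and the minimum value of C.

Feasible corners and C = u + 12v:
  (129/23, 222/23) → C = 2793/23
  (19/9, 79/9) → C = 967/9
  (147/22, 177/11) → C = 4395/22

The optimum lies where u - 4v = -33 and 8u - 5v = -27.
Solving simultaneously gives u = 19/9, v = 79/9.

u = 19/9, v = 79/9, minimum C = 967/9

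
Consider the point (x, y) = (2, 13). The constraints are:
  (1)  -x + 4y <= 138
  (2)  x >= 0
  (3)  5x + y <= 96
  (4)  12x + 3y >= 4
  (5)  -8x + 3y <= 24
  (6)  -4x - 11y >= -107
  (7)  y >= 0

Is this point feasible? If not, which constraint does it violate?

not feasible — violates (6)

Constraint (6): -4x - 11y = -151, which is not ≥ -107. All other constraints are satisfied.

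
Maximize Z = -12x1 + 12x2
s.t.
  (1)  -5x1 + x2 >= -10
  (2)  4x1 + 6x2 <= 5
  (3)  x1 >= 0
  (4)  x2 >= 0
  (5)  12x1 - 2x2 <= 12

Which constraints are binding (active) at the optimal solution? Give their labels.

(2) and (3)

Feasible corners and Z = -12x1 + 12x2:
  (0, 5/6) → Z = 10
  (41/40, 3/20) → Z = -21/2
  (0, 0) → Z = 0
  (1, 0) → Z = -12

The maximum is at (0, 5/6). Substituting into each constraint, equality holds for (2) and (3); the remaining constraints have slack.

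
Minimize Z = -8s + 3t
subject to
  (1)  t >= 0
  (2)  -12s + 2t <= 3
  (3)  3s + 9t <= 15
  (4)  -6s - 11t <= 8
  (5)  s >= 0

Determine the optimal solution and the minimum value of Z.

Feasible corners and Z = -8s + 3t:
  (5, 0) → Z = -40
  (0, 0) → Z = 0
  (1/38, 63/38) → Z = 181/38
  (0, 3/2) → Z = 9/2

s = 5, t = 0, minimum Z = -40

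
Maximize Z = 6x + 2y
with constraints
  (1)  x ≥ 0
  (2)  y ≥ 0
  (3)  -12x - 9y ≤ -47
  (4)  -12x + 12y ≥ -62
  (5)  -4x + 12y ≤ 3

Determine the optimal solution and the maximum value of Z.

Extreme points and Z = 6x + 2y:
  (47/12, 0) → Z = 47/2
  (31/6, 0) → Z = 31
  (179/60, 56/45) → Z = 367/18
  (65/8, 71/24) → Z = 164/3

The optimum lies where -12x + 12y = -62 and -4x + 12y = 3.
Solving simultaneously gives x = 65/8, y = 71/24.

x = 65/8, y = 71/24, maximum Z = 164/3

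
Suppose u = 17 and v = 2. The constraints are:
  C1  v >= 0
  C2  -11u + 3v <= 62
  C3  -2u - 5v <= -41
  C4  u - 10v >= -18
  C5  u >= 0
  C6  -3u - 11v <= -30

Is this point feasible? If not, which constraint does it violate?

C1: 2 ≥ 0 ✓
C2: -181 ≤ 62 ✓
C3: -44 ≤ -41 ✓
C4: -3 ≥ -18 ✓
C5: 17 ≥ 0 ✓
C6: -73 ≤ -30 ✓

feasible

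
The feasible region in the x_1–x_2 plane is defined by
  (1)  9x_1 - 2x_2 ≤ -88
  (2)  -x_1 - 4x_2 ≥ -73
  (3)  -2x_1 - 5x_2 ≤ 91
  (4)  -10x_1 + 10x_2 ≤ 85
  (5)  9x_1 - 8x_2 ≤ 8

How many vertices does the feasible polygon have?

Intersecting each pair of boundary lines and keeping only the points that satisfy every inequality leaves:
  (-622/49, -643/49)
  (-71/7, -23/14)
  (-267/14, -74/7)

3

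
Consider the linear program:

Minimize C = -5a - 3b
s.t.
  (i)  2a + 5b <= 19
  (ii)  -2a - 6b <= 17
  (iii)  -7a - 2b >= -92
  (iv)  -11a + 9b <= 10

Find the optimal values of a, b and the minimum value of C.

a = 422/31, b = -51/31, minimum C = -1957/31

Vertices and C = -5a - 3b:
  (422/31, -51/31) → C = -1957/31
  (121/73, 229/73) → C = -1292/73
  (293/19, -303/38) → C = -2021/38
  (-71/28, -167/84) → C = 261/14

The binding constraints are 2a + 5b = 19 and -7a - 2b = -92.
Solving simultaneously gives a = 422/31, b = -51/31.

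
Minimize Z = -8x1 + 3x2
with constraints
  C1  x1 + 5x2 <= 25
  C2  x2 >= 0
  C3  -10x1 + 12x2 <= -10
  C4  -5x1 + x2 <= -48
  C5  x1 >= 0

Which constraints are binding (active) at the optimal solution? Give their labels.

C1 and C2

Corner points and Z = -8x1 + 3x2:
  (25, 0) → Z = -200
  (265/26, 77/26) → Z = -1889/26
  (48/5, 0) → Z = -384/5

The minimum is at (25, 0). Substituting into each constraint, equality holds for C1 and C2; the remaining constraints have slack.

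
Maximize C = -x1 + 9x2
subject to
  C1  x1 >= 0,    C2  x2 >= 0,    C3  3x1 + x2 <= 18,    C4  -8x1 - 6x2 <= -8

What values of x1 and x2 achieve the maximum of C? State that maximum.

x1 = 0, x2 = 18, maximum C = 162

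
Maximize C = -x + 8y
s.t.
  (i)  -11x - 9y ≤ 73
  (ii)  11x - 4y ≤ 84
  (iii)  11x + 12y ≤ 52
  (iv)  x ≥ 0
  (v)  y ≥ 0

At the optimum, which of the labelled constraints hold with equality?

Extreme points and C = -x + 8y:
  (0, 13/3) → C = 104/3
  (52/11, 0) → C = -52/11
  (0, 0) → C = 0

The maximum is at (0, 13/3). Substituting into each constraint, equality holds for (iii) and (iv); the remaining constraints have slack.

(iii) and (iv)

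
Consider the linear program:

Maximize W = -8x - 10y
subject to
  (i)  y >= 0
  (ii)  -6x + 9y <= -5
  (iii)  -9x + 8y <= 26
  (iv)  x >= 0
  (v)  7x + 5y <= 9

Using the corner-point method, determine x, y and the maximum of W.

x = 5/6, y = 0, maximum W = -20/3

Feasible corners and W = -8x - 10y:
  (5/6, 0) → W = -20/3
  (9/7, 0) → W = -72/7
  (106/93, 19/93) → W = -346/31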